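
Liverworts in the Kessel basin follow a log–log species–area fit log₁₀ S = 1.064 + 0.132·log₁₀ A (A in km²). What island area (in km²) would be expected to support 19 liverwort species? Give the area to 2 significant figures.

19 = 11.59 × A^0.132  ⇒  A^0.132 = 19/11.59 = 1.64
ln A = ln(1.64) / 0.132 = 0.4945 / 0.132 = 3.7461
A = e^3.7461 ≈ 42.36 km²

42 km²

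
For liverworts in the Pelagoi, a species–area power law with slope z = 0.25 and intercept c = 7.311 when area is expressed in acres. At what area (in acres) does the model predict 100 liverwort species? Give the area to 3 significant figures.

100 = 7.311 × A^0.25  ⇒  A^0.25 = 100/7.311 = 13.68
ln A = ln(13.68) / 0.25 = 2.6158 / 0.25 = 10.4632
A = e^10.4632 ≈ 35002 acres

35000 acres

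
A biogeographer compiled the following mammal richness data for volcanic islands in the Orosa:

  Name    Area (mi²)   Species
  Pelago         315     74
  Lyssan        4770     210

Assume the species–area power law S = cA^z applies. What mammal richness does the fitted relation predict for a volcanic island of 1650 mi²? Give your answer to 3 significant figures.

z = ln(210/74) / ln(4770/315) = 1.0430 / 2.7175 = 0.3838
c = 74 / 315^0.3838 = 74 / 9.097 = 8.134
S₃ = 8.134 × 1650^0.3838 = 8.134 × 17.18 ≈ 139.7

140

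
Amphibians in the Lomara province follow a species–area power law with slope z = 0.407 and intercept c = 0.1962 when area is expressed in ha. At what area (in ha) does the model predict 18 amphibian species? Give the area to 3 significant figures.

66400 ha

18 = 0.1962 × A^0.407  ⇒  A^0.407 = 18/0.1962 = 91.74
ln A = ln(91.74) / 0.407 = 4.5190 / 0.407 = 11.1032
A = e^11.1032 ≈ 66382 ha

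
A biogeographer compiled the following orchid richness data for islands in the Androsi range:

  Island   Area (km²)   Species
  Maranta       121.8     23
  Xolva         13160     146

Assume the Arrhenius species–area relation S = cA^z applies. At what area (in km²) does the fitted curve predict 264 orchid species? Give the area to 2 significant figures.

z = ln(146/23) / ln(13160/121.8) = 1.8481 / 4.6826 = 0.3947
c = 23 / 121.8^0.3947 = 23 / 6.655 = 3.456
A = (264/3.456)^(1/0.3947) ⇒ ln A = ln(76.39)/0.3947 = 10.9858
A = e^10.9858 ≈ 59027 km²

59000 km²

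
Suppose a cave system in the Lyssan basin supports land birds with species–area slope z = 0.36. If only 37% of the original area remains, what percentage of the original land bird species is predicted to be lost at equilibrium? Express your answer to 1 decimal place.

30.1%

S_new/S_old = (A_new/A_old)^z = 0.37^0.36
= exp(0.36 × ln 0.37) = exp(0.36 × -0.9943) = exp(-0.3579) ≈ 0.6991
Fraction lost = 1 − 0.6991 = 0.3009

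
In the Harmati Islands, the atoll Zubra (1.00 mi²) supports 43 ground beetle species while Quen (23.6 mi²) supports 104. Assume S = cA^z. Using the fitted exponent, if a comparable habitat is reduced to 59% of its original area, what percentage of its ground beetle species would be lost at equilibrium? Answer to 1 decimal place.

13.7%

z = ln(104/43) / ln(23.6/1) = 0.8832 / 3.1612 = 0.2794
S_new/S_old = (A_new/A_old)^z = 0.59^0.2794 = exp(0.2794 × -0.5276) = 0.8629
Fraction lost = 1 − 0.8629 = 0.1371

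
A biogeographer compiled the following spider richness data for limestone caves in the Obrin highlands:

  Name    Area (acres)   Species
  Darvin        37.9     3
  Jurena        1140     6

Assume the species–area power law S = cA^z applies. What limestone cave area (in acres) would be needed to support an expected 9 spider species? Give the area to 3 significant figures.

z = ln(6/3) / ln(1140/37.9) = 0.6931 / 3.4038 = 0.2036
c = 3 / 37.9^0.2036 = 3 / 2.096 = 1.431
A = (9/1.431)^(1/0.2036) ⇒ ln A = ln(6.289)/0.2036 = 9.0299
A = e^9.0299 ≈ 8349 acres

8350 acres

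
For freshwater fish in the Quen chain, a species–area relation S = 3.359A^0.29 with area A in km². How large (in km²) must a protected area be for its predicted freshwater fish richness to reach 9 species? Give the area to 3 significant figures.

9 = 3.359 × A^0.29  ⇒  A^0.29 = 9/3.359 = 2.679
ln A = ln(2.679) / 0.29 = 0.9856 / 0.29 = 3.3986
A = e^3.3986 ≈ 29.92 km²

29.9 km²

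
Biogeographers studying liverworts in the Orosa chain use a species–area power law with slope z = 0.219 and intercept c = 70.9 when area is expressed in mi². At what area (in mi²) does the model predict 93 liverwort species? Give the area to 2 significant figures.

3.5 mi²

93 = 70.9 × A^0.219  ⇒  A^0.219 = 93/70.9 = 1.312
ln A = ln(1.312) / 0.219 = 0.2713 / 0.219 = 1.2389
A = e^1.2389 ≈ 3.452 mi²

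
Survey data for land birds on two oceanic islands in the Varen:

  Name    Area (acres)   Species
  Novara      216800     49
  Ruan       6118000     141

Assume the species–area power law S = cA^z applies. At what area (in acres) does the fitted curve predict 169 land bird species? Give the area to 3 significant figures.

10800000 acres

z = ln(141/49) / ln(6118000/216800) = 1.0569 / 3.3400 = 0.3164
c = 49 / 216800^0.3164 = 49 / 48.82 = 1.004
A = (169/1.004)^(1/0.3164) ⇒ ln A = ln(168.4)/0.3164 = 16.1992
A = e^16.1992 ≈ 10844399 acres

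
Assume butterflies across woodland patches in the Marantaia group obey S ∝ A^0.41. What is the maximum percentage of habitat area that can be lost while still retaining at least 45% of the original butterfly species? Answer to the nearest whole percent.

86%

Need (A_new/A_old)^0.41 = 0.45, so A_new/A_old = 0.45^(1/0.41) = 0.45^2.439
ln(A_new/A_old) = ln 0.45 / 0.41 = -0.7985 / 0.41 = -1.9476
A_new/A_old = e^-1.9476 ≈ 0.1426
Fraction that can be lost = 1 − 0.1426 = 0.8574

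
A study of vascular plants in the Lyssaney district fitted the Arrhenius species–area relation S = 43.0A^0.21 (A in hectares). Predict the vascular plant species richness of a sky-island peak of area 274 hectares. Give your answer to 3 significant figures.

140

S = 43 × 274^0.21 = 43 × 3.25 ≈ 139.8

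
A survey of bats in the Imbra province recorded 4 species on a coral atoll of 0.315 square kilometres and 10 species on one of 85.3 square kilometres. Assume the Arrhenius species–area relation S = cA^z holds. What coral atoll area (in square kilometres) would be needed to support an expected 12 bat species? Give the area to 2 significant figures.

z = ln(10/4) / ln(85.3/0.315) = 0.9163 / 5.6014 = 0.1636
c = 4 / 0.315^0.1636 = 4 / 0.8278 = 4.832
A = (12/4.832)^(1/0.1636) ⇒ ln A = ln(2.483)/0.1636 = 5.5607
A = e^5.5607 ≈ 260 square kilometres

260 square kilometres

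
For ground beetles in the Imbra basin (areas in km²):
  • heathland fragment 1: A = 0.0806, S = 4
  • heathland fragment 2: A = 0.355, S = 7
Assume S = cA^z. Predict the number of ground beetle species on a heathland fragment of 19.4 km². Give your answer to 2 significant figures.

32

z = ln(7/4) / ln(0.355/0.0806) = 0.5596 / 1.4826 = 0.3775
c = 4 / 0.0806^0.3775 = 4 / 0.3865 = 10.35
S₃ = 10.35 × 19.4^0.3775 = 10.35 × 3.063 ≈ 31.69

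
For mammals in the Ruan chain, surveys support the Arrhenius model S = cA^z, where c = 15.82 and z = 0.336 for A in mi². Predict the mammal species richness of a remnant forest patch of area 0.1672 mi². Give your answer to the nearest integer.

9 species

S = 15.82 × 0.1672^0.336 = 15.82 × 0.5483 ≈ 8.674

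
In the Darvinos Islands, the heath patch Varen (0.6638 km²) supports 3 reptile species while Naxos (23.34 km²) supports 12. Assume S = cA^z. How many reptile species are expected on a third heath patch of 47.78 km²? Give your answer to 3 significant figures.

z = ln(12/3) / ln(23.34/0.6638) = 1.3863 / 3.5599 = 0.3894
c = 3 / 0.6638^0.3894 = 3 / 0.8525 = 3.519
S₃ = 3.519 × 47.78^0.3894 = 3.519 × 4.507 ≈ 15.86

15.9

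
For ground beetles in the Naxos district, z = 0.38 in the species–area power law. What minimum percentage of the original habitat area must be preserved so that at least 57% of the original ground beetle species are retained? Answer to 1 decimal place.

22.8%

Need (A_new/A_old)^0.38 = 0.57, so A_new/A_old = 0.57^(1/0.38) = 0.57^2.632
ln(A_new/A_old) = ln 0.57 / 0.38 = -0.5621 / 0.38 = -1.4793
A_new/A_old = e^-1.4793 ≈ 0.2278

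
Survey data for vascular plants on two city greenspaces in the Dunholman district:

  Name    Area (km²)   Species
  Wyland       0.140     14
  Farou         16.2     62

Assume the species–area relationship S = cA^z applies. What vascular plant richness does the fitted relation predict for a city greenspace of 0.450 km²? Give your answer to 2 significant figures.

20

z = ln(62/14) / ln(16.2/0.14) = 1.4881 / 4.7511 = 0.3132
c = 14 / 0.14^0.3132 = 14 / 0.5402 = 25.92
S₃ = 25.92 × 0.45^0.3132 = 25.92 × 0.7787 ≈ 20.18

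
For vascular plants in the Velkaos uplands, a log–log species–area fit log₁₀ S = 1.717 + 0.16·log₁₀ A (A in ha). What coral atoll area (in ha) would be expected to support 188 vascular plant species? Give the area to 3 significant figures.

3040 ha

188 = 52.12 × A^0.16  ⇒  A^0.16 = 188/52.12 = 3.607
ln A = ln(3.607) / 0.16 = 1.2829 / 0.16 = 8.0181
A = e^8.0181 ≈ 3036 ha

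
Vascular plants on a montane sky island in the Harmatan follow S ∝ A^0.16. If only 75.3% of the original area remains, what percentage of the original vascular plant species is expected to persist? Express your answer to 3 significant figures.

S_new/S_old = (A_new/A_old)^z = 0.753^0.16
= exp(0.16 × ln 0.753) = exp(0.16 × -0.2837) = exp(-0.0454) ≈ 0.9556

95.6%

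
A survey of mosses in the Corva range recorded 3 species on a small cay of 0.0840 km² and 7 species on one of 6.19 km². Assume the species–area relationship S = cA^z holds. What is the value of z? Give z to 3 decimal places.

0.197

Taking logs: ln S = ln c + z ln A, so z = (ln S₂ − ln S₁)/(ln A₂ − ln A₁).
z = ln(7/3) / ln(6.19/0.084) = ln(2.333) / ln(73.69) = 0.8473 / 4.2999 = 0.1971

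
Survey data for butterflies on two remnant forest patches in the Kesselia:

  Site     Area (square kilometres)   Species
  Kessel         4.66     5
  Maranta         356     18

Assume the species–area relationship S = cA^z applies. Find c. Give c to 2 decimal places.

z = ln(S₂/S₁) / ln(A₂/A₁) = ln(18/5) / ln(356/4.66) = 1.2809 / 4.3359 = 0.2954
c = S₁ / A₁^z = 5 / 4.66^0.2954 = 5 / 1.576 = 3.173

3.17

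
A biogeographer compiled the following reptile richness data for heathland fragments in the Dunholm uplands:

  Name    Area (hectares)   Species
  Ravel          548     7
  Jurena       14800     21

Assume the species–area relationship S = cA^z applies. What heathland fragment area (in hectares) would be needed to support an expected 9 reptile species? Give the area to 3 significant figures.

z = ln(21/7) / ln(14800/548) = 1.0986 / 3.2961 = 0.3333
c = 7 / 548^0.3333 = 7 / 8.182 = 0.8556
A = (9/0.8556)^(1/0.3333) ⇒ ln A = ln(10.52)/0.3333 = 7.0603
A = e^7.0603 ≈ 1165 hectares

1160 hectares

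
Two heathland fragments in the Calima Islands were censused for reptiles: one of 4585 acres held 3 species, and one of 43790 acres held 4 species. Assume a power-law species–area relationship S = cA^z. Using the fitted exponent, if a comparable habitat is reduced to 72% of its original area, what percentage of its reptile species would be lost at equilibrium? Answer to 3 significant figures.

4.10%

z = ln(4/3) / ln(43790/4585) = 0.2877 / 2.2566 = 0.1275
S_new/S_old = (A_new/A_old)^z = 0.72^0.1275 = exp(0.1275 × -0.3285) = 0.959
Fraction lost = 1 − 0.959 = 0.04101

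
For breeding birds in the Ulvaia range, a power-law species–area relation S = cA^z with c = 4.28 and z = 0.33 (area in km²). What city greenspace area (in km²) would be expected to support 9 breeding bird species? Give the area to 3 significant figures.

9.51 km²

9 = 4.28 × A^0.33  ⇒  A^0.33 = 9/4.28 = 2.103
ln A = ln(2.103) / 0.33 = 0.7433 / 0.33 = 2.2523
A = e^2.2523 ≈ 9.51 km²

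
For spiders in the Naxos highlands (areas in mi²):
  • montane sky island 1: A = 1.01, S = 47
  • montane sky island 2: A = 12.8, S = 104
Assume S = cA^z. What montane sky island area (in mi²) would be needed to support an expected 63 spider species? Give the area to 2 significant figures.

z = ln(104/47) / ln(12.8/1.01) = 0.7942 / 2.5395 = 0.3128
c = 47 / 1.01^0.3128 = 47 / 1.003 = 46.85
A = (63/46.85)^(1/0.3128) ⇒ ln A = ln(1.345)/0.3128 = 0.9467
A = e^0.9467 ≈ 2.577 mi²

2.6 mi²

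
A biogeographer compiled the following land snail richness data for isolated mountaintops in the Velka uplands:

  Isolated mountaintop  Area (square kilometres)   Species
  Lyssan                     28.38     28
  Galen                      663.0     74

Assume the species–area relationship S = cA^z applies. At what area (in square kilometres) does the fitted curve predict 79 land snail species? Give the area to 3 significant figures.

z = ln(74/28) / ln(663/28.38) = 0.9719 / 3.1511 = 0.3084
c = 28 / 28.38^0.3084 = 28 / 2.806 = 9.977
A = (79/9.977)^(1/0.3084) ⇒ ln A = ln(7.918)/0.3084 = 6.7088
A = e^6.7088 ≈ 819.6 square kilometres

820 square kilometres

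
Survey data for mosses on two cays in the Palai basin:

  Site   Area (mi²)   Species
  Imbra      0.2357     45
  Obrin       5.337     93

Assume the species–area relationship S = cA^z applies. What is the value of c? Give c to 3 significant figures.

63.0

z = ln(S₂/S₁) / ln(A₂/A₁) = ln(93/45) / ln(5.337/0.2357) = 0.7259 / 3.1199 = 0.2327
c = S₁ / A₁^z = 45 / 0.2357^0.2327 = 45 / 0.7144 = 62.99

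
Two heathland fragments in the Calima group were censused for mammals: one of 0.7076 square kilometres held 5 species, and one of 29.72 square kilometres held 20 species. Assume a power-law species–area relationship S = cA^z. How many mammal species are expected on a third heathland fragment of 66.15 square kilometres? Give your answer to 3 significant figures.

26.9

z = ln(20/5) / ln(29.72/0.7076) = 1.3863 / 3.7377 = 0.3709
c = 5 / 0.7076^0.3709 = 5 / 0.8796 = 5.684
S₃ = 5.684 × 66.15^0.3709 = 5.684 × 4.734 ≈ 26.91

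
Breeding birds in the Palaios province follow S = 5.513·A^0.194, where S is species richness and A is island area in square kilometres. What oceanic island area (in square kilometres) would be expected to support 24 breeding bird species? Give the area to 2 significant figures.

2000 square kilometres

24 = 5.513 × A^0.194  ⇒  A^0.194 = 24/5.513 = 4.353
ln A = ln(4.353) / 0.194 = 1.4709 / 0.194 = 7.5822
A = e^7.5822 ≈ 1963 square kilometres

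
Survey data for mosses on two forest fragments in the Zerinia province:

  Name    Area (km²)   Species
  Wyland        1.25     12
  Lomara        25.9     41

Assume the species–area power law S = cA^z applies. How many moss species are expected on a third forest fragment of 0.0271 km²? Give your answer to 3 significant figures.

2.54

z = ln(41/12) / ln(25.9/1.25) = 1.2287 / 3.0311 = 0.4054
c = 12 / 1.25^0.4054 = 12 / 1.095 = 10.96
S₃ = 10.96 × 0.0271^0.4054 = 10.96 × 0.2316 ≈ 2.539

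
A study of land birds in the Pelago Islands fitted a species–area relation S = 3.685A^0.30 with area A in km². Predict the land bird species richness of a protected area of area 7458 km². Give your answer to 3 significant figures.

53.5

S = 3.685 × 7458^0.3
ln S = ln 3.685 + 0.3 × ln 7458 = 1.3043 + 0.3 × 8.9170 = 3.9794
S = e^3.9794 ≈ 53.48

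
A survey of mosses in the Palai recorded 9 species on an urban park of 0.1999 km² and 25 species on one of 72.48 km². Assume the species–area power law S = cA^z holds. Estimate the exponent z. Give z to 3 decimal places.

Taking logs: ln S = ln c + z ln A, so z = (ln S₂ − ln S₁)/(ln A₂ − ln A₁).
z = ln(25/9) / ln(72.48/0.1999) = ln(2.778) / ln(362.6) = 1.0217 / 5.8932 = 0.1734

0.173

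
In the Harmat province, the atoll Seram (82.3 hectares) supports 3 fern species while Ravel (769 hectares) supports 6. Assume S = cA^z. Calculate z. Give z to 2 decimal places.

0.31

Taking logs: ln S = ln c + z ln A, so z = (ln S₂ − ln S₁)/(ln A₂ − ln A₁).
z = ln(6/3) / ln(769/82.3) = ln(2) / ln(9.344) = 0.6931 / 2.2347 = 0.3102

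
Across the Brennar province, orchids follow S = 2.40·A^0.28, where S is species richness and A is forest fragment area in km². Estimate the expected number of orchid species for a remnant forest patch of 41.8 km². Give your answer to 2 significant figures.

6.8

S = 2.4 × 41.8^0.28
ln S = ln 2.4 + 0.28 × ln 41.8 = 0.8755 + 0.28 × 3.7329 = 1.9207
S = e^1.9207 ≈ 6.826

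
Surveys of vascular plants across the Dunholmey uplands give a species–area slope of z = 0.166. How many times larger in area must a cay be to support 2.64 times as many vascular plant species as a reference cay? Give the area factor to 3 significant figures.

347

(A₂/A₁)^0.166 = 2.64, so A₂/A₁ = 2.64^(1/0.166) = 2.64^6.024
ln(A₂/A₁) = ln 2.64 / 0.166 = 0.9708 / 0.166 = 5.8481
A₂/A₁ = e^5.8481 ≈ 346.6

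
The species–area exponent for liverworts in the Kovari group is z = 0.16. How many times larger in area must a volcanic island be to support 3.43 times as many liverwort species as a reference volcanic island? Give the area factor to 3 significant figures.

2220

(A₂/A₁)^0.16 = 3.43, so A₂/A₁ = 3.43^(1/0.16) = 3.43^6.25
ln(A₂/A₁) = ln 3.43 / 0.16 = 1.2326 / 0.16 = 7.7035
A₂/A₁ = e^7.7035 ≈ 2216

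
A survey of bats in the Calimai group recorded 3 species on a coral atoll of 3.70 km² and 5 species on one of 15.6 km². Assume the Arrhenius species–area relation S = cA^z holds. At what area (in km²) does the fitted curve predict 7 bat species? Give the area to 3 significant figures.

z = ln(5/3) / ln(15.6/3.7) = 0.5108 / 1.4389 = 0.3550
c = 3 / 3.7^0.3550 = 3 / 1.591 = 1.885
A = (7/1.885)^(1/0.3550) ⇒ ln A = ln(3.713)/0.3550 = 3.6951
A = e^3.6951 ≈ 40.25 km²

40.2 km²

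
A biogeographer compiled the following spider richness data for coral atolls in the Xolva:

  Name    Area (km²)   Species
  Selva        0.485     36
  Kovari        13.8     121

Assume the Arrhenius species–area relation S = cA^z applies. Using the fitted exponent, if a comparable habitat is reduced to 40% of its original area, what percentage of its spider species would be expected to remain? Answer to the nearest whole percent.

72%

z = ln(121/36) / ln(13.8/0.485) = 1.2123 / 3.3483 = 0.3621
S_new/S_old = (A_new/A_old)^z = 0.4^0.3621 = exp(0.3621 × -0.9163) = 0.7177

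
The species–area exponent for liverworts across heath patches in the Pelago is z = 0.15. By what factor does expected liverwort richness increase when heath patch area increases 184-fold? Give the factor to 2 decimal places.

2.19

S₂/S₁ = (A₂/A₁)^z = 184^0.15
ln(S₂/S₁) = 0.15 × ln 184 = 0.15 × 5.2149 = 0.7822
S₂/S₁ = e^0.7822 ≈ 2.186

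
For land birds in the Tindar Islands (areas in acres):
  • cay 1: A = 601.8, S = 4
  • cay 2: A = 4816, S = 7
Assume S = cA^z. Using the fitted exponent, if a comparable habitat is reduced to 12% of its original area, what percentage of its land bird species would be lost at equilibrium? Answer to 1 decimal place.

43.5%

z = ln(7/4) / ln(4816/601.8) = 0.5596 / 2.0798 = 0.2691
S_new/S_old = (A_new/A_old)^z = 0.12^0.2691 = exp(0.2691 × -2.1203) = 0.5652
Fraction lost = 1 − 0.5652 = 0.4348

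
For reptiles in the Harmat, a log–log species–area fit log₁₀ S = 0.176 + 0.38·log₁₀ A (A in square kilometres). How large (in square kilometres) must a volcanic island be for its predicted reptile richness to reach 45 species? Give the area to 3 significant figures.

7720 square kilometres

45 = 1.5 × A^0.38  ⇒  A^0.38 = 45/1.5 = 30.01
ln A = ln(30.01) / 0.38 = 3.4014 / 0.38 = 8.9511
A = e^8.9511 ≈ 7716 square kilometres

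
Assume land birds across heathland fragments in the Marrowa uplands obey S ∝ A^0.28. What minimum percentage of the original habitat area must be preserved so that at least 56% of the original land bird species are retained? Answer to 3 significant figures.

12.6%

Need (A_new/A_old)^0.28 = 0.56, so A_new/A_old = 0.56^(1/0.28) = 0.56^3.571
ln(A_new/A_old) = ln 0.56 / 0.28 = -0.5798 / 0.28 = -2.0708
A_new/A_old = e^-2.0708 ≈ 0.1261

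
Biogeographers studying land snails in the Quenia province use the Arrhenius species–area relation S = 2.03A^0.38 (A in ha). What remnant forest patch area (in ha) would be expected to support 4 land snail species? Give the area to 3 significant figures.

4 = 2.03 × A^0.38  ⇒  A^0.38 = 4/2.03 = 1.97
ln A = ln(1.97) / 0.38 = 0.6783 / 0.38 = 1.7849
A = e^1.7849 ≈ 5.959 ha

5.96 ha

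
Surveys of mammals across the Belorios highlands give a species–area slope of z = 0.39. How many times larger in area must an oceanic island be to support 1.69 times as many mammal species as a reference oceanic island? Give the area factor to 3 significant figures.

(A₂/A₁)^0.39 = 1.69, so A₂/A₁ = 1.69^(1/0.39) = 1.69^2.564
ln(A₂/A₁) = ln 1.69 / 0.39 = 0.5247 / 0.39 = 1.3455
A₂/A₁ = e^1.3455 ≈ 3.84

3.84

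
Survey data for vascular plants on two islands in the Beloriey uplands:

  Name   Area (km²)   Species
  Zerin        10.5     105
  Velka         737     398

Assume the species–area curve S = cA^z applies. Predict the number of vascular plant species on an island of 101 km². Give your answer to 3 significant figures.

213

z = ln(398/105) / ln(737/10.5) = 1.3325 / 4.2512 = 0.3134
c = 105 / 10.5^0.3134 = 105 / 2.09 = 50.25
S₃ = 50.25 × 101^0.3134 = 50.25 × 4.248 ≈ 213.5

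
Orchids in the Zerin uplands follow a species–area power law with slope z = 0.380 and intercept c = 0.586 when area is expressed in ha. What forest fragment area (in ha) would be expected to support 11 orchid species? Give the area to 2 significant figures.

11 = 0.586 × A^0.38  ⇒  A^0.38 = 11/0.586 = 18.77
ln A = ln(18.77) / 0.38 = 2.9323 / 0.38 = 7.7167
A = e^7.7167 ≈ 2245 ha

2200 ha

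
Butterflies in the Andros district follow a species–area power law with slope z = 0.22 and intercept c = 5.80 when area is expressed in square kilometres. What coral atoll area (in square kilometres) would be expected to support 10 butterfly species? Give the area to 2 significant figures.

10 = 5.8 × A^0.22  ⇒  A^0.22 = 10/5.8 = 1.724
ln A = ln(1.724) / 0.22 = 0.5447 / 0.22 = 2.4760
A = e^2.4760 ≈ 11.89 square kilometres

12 square kilometres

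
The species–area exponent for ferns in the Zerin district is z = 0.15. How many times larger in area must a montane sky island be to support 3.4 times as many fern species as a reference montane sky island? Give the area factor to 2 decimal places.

3492.95

(A₂/A₁)^0.15 = 3.4, so A₂/A₁ = 3.4^(1/0.15) = 3.4^6.667
ln(A₂/A₁) = ln 3.4 / 0.15 = 1.2238 / 0.15 = 8.1585
A₂/A₁ = e^8.1585 ≈ 3493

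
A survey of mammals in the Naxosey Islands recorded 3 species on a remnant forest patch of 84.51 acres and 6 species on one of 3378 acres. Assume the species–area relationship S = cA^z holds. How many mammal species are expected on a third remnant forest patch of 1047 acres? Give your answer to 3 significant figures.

4.81

z = ln(6/3) / ln(3378/84.51) = 0.6931 / 3.6882 = 0.1879
c = 3 / 84.51^0.1879 = 3 / 2.302 = 1.303
S₃ = 1.303 × 1047^0.1879 = 1.303 × 3.695 ≈ 4.814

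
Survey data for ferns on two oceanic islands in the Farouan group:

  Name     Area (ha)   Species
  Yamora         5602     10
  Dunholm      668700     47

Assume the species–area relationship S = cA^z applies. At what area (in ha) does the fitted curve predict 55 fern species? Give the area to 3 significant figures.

1090000 ha

z = ln(47/10) / ln(668700/5602) = 1.5476 / 4.7822 = 0.3236
c = 10 / 5602^0.3236 = 10 / 16.33 = 0.6124
A = (55/0.6124)^(1/0.3236) ⇒ ln A = ln(89.82)/0.3236 = 13.8988
A = e^13.8988 ≈ 1086877 ha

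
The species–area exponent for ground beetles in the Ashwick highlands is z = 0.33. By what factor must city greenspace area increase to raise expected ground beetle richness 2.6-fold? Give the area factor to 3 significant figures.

18.1

(A₂/A₁)^0.33 = 2.6, so A₂/A₁ = 2.6^(1/0.33) = 2.6^3.03
ln(A₂/A₁) = ln 2.6 / 0.33 = 0.9555 / 0.33 = 2.8955
A₂/A₁ = e^2.8955 ≈ 18.09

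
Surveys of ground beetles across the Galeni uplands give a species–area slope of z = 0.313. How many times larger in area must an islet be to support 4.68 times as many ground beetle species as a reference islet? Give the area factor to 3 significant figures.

(A₂/A₁)^0.313 = 4.68, so A₂/A₁ = 4.68^(1/0.313) = 4.68^3.195
ln(A₂/A₁) = ln 4.68 / 0.313 = 1.5433 / 0.313 = 4.9307
A₂/A₁ = e^4.9307 ≈ 138.5

138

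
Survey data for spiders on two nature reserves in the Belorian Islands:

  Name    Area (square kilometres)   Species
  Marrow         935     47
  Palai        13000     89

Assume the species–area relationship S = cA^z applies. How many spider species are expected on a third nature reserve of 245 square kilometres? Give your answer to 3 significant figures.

34.0

z = ln(89/47) / ln(13000/935) = 0.6385 / 2.6322 = 0.2426
c = 47 / 935^0.2426 = 47 / 5.256 = 8.943
S₃ = 8.943 × 245^0.2426 = 8.943 × 3.798 ≈ 33.96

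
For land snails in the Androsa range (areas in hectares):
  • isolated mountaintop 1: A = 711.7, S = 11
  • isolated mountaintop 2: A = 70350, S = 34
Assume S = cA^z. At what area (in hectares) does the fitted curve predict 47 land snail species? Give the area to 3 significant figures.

263000 hectares

z = ln(34/11) / ln(70350/711.7) = 1.1285 / 4.5936 = 0.2457
c = 11 / 711.7^0.2457 = 11 / 5.02 = 2.191
A = (47/2.191)^(1/0.2457) ⇒ ln A = ln(21.45)/0.2457 = 12.4793
A = e^12.4793 ≈ 262829 hectares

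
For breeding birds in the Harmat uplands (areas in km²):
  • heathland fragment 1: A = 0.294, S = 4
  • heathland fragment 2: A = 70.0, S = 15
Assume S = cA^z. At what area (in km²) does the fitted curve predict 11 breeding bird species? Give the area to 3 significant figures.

z = ln(15/4) / ln(70/0.294) = 1.3218 / 5.4727 = 0.2415
c = 4 / 0.294^0.2415 = 4 / 0.744 = 5.376
A = (11/5.376)^(1/0.2415) ⇒ ln A = ln(2.046)/0.2415 = 2.9643
A = e^2.9643 ≈ 19.38 km²

19.4 km²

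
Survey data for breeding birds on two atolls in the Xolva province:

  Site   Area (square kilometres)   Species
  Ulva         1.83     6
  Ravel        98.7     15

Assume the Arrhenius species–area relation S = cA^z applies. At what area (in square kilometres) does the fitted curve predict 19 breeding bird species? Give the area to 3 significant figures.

276 square kilometres

z = ln(15/6) / ln(98.7/1.83) = 0.9163 / 3.9878 = 0.2298
c = 6 / 1.83^0.2298 = 6 / 1.149 = 5.222
A = (19/5.222)^(1/0.2298) ⇒ ln A = ln(3.638)/0.2298 = 5.6209
A = e^5.6209 ≈ 276.1 square kilometres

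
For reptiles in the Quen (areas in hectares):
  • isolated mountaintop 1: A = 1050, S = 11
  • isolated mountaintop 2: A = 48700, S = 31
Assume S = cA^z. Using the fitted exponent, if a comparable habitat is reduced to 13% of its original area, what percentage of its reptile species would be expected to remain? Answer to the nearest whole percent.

58%

z = ln(31/11) / ln(48700/1050) = 1.0361 / 3.8369 = 0.2700
S_new/S_old = (A_new/A_old)^z = 0.13^0.2700 = exp(0.2700 × -2.0402) = 0.5764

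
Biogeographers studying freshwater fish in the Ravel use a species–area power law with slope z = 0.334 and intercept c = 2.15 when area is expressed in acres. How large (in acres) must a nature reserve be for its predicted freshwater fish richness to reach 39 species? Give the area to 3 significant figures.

5870 acres

39 = 2.15 × A^0.334  ⇒  A^0.334 = 39/2.15 = 18.14
ln A = ln(18.14) / 0.334 = 2.8981 / 0.334 = 8.6769
A = e^8.6769 ≈ 5866 acres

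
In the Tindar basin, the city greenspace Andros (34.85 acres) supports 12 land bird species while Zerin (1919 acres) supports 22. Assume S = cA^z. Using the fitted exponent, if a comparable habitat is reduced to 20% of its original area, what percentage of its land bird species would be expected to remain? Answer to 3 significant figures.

78.4%

z = ln(22/12) / ln(1919/34.85) = 0.6061 / 4.0085 = 0.1512
S_new/S_old = (A_new/A_old)^z = 0.2^0.1512 = exp(0.1512 × -1.6094) = 0.784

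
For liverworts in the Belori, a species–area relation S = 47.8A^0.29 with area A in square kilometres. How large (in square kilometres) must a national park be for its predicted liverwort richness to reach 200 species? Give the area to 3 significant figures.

139 square kilometres

200 = 47.8 × A^0.29  ⇒  A^0.29 = 200/47.8 = 4.184
ln A = ln(4.184) / 0.29 = 1.4313 / 0.29 = 4.9355
A = e^4.9355 ≈ 139.1 square kilometres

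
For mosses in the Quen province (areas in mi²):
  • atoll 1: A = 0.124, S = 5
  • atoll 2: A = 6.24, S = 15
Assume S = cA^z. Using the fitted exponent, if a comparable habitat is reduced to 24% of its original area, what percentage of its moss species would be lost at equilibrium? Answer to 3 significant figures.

33.0%

z = ln(15/5) / ln(6.24/0.124) = 1.0986 / 3.9185 = 0.2804
S_new/S_old = (A_new/A_old)^z = 0.24^0.2804 = exp(0.2804 × -1.4271) = 0.6702
Fraction lost = 1 − 0.6702 = 0.3298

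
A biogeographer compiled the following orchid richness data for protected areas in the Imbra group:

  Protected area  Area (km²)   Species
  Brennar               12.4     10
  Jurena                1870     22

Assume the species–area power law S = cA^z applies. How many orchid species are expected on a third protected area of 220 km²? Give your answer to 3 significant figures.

z = ln(22/10) / ln(1870/12.4) = 0.7885 / 5.0160 = 0.1572
c = 10 / 12.4^0.1572 = 10 / 1.486 = 6.732
S₃ = 6.732 × 220^0.1572 = 6.732 × 2.335 ≈ 15.72

15.7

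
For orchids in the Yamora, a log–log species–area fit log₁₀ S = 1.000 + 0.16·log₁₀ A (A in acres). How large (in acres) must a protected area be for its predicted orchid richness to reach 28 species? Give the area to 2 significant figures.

620 acres

28 = 10 × A^0.16  ⇒  A^0.16 = 28/10 = 2.8
ln A = ln(2.8) / 0.16 = 1.0296 / 0.16 = 6.4351
A = e^6.4351 ≈ 623.4 acres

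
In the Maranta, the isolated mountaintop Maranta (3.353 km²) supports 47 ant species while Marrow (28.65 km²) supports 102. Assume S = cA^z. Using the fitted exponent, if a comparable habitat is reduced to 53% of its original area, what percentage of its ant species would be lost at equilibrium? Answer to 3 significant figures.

z = ln(102/47) / ln(28.65/3.353) = 0.7748 / 2.1453 = 0.3612
S_new/S_old = (A_new/A_old)^z = 0.53^0.3612 = exp(0.3612 × -0.6349) = 0.7951
Fraction lost = 1 − 0.7951 = 0.2049

20.5%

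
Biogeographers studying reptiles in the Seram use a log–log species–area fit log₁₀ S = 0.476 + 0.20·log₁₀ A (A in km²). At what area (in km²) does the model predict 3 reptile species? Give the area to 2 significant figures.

1.0 km²

3 = 2.992 × A^0.2  ⇒  A^0.2 = 3/2.992 = 1.003
ln A = ln(1.003) / 0.2 = 0.0026 / 0.2 = 0.0129
A = e^0.0129 ≈ 1.013 km²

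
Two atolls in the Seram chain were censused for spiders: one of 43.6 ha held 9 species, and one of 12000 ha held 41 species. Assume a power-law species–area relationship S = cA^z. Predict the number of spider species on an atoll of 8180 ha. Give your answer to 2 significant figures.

37

z = ln(41/9) / ln(12000/43.6) = 1.5163 / 5.6176 = 0.2699
c = 9 / 43.6^0.2699 = 9 / 2.77 = 3.249
S₃ = 3.249 × 8180^0.2699 = 3.249 × 11.38 ≈ 36.97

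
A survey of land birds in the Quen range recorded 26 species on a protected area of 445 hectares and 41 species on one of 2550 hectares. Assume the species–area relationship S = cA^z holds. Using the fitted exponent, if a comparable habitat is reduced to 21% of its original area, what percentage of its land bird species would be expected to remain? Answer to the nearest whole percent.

67%

z = ln(41/26) / ln(2550/445) = 0.4555 / 1.7458 = 0.2609
S_new/S_old = (A_new/A_old)^z = 0.21^0.2609 = exp(0.2609 × -1.5606) = 0.6655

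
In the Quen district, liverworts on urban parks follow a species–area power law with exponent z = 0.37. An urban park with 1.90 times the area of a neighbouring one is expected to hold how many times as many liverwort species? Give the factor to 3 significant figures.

S₂/S₁ = (A₂/A₁)^z = 1.9^0.37
ln(S₂/S₁) = 0.37 × ln 1.9 = 0.37 × 0.6419 = 0.2375
S₂/S₁ = e^0.2375 ≈ 1.268

1.27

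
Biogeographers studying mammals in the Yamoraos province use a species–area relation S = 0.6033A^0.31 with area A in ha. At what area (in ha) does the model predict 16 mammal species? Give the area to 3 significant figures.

39100 ha

16 = 0.6033 × A^0.31  ⇒  A^0.31 = 16/0.6033 = 26.52
ln A = ln(26.52) / 0.31 = 3.2779 / 0.31 = 10.5740
A = e^10.5740 ≈ 39103 ha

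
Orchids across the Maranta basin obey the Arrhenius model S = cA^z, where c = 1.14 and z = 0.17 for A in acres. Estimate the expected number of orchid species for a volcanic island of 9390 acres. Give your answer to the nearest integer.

S = 1.14 × 9390^0.17
ln S = ln 1.14 + 0.17 × ln 9390 = 0.1310 + 0.17 × 9.1474 = 1.6861
S = e^1.6861 ≈ 5.398

5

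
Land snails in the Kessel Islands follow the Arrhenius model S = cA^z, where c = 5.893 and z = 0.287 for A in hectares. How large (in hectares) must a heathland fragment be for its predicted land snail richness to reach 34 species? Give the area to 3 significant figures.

449 hectares

34 = 5.893 × A^0.287  ⇒  A^0.287 = 34/5.893 = 5.77
ln A = ln(5.77) / 0.287 = 1.7526 / 0.287 = 6.1066
A = e^6.1066 ≈ 448.8 hectares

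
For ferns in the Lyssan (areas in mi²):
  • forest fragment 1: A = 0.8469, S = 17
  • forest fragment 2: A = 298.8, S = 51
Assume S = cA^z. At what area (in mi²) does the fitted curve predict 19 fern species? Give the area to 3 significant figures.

z = ln(51/17) / ln(298.8/0.8469) = 1.0986 / 5.8659 = 0.1873
c = 17 / 0.8469^0.1873 = 17 / 0.9694 = 17.54
A = (19/17.54)^(1/0.1873) ⇒ ln A = ln(1.083)/0.1873 = 0.4277
A = e^0.4277 ≈ 1.534 mi²

1.53 mi²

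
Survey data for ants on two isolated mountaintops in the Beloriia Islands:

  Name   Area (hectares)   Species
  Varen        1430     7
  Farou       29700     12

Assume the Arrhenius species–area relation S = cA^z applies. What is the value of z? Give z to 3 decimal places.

0.178

Taking logs: ln S = ln c + z ln A, so z = (ln S₂ − ln S₁)/(ln A₂ − ln A₁).
z = ln(12/7) / ln(29700/1430) = ln(1.714) / ln(20.77) = 0.5390 / 3.0335 = 0.1777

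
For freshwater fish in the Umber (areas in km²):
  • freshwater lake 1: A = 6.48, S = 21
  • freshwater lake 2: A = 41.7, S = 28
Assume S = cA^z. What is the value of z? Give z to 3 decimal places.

Taking logs: ln S = ln c + z ln A, so z = (ln S₂ − ln S₁)/(ln A₂ − ln A₁).
z = ln(28/21) / ln(41.7/6.48) = ln(1.333) / ln(6.435) = 0.2877 / 1.8618 = 0.1545

0.155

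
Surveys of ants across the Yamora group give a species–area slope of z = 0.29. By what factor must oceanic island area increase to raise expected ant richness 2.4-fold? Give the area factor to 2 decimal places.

20.47

(A₂/A₁)^0.29 = 2.4, so A₂/A₁ = 2.4^(1/0.29) = 2.4^3.448
ln(A₂/A₁) = ln 2.4 / 0.29 = 0.8755 / 0.29 = 3.0189
A₂/A₁ = e^3.0189 ≈ 20.47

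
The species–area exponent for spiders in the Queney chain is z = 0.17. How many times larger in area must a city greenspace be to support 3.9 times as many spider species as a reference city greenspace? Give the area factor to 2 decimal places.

2998.13

(A₂/A₁)^0.17 = 3.9, so A₂/A₁ = 3.9^(1/0.17) = 3.9^5.882
ln(A₂/A₁) = ln 3.9 / 0.17 = 1.3610 / 0.17 = 8.0057
A₂/A₁ = e^8.0057 ≈ 2998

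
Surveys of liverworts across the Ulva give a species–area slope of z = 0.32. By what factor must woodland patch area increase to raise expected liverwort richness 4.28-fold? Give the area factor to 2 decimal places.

(A₂/A₁)^0.32 = 4.28, so A₂/A₁ = 4.28^(1/0.32) = 4.28^3.125
ln(A₂/A₁) = ln 4.28 / 0.32 = 1.4540 / 0.32 = 4.5436
A₂/A₁ = e^4.5436 ≈ 94.03

94.03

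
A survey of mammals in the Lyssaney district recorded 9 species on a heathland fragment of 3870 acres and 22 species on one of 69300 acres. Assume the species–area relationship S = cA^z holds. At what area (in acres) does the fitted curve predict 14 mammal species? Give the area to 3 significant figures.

16100 acres

z = ln(22/9) / ln(69300/3870) = 0.8938 / 2.8852 = 0.3098
c = 9 / 3870^0.3098 = 9 / 12.93 = 0.6963
A = (14/0.6963)^(1/0.3098) ⇒ ln A = ln(20.11)/0.3098 = 9.6872
A = e^9.6872 ≈ 16110 acres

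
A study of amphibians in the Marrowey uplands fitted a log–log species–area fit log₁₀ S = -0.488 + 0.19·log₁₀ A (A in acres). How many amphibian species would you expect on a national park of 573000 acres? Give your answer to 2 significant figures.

S = 0.3251 × 573000^0.19 = 0.3251 × 12.42 ≈ 4.037

4.0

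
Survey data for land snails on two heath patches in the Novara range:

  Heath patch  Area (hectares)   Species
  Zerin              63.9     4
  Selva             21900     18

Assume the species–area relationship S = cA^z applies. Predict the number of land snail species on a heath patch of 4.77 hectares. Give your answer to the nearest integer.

2

z = ln(18/4) / ln(21900/63.9) = 1.5041 / 5.8369 = 0.2577
c = 4 / 63.9^0.2577 = 4 / 2.919 = 1.37
S₃ = 1.37 × 4.77^0.2577 = 1.37 × 1.496 ≈ 2.05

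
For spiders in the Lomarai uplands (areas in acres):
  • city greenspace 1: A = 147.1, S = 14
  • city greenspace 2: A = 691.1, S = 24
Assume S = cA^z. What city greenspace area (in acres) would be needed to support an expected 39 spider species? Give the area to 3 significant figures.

2780 acres

z = ln(24/14) / ln(691.1/147.1) = 0.5390 / 1.5472 = 0.3484
c = 14 / 147.1^0.3484 = 14 / 5.69 = 2.46
A = (39/2.46)^(1/0.3484) ⇒ ln A = ln(15.85)/0.3484 = 7.9319
A = e^7.9319 ≈ 2785 acres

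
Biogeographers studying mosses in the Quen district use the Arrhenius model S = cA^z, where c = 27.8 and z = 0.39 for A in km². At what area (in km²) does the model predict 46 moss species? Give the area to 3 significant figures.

3.64 km²

46 = 27.8 × A^0.39  ⇒  A^0.39 = 46/27.8 = 1.655
ln A = ln(1.655) / 0.39 = 0.5036 / 0.39 = 1.2913
A = e^1.2913 ≈ 3.637 km²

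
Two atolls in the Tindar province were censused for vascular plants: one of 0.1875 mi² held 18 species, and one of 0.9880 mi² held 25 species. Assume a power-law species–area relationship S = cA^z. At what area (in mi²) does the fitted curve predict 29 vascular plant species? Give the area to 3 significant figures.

2.09 mi²

z = ln(25/18) / ln(0.988/0.1875) = 0.3285 / 1.6619 = 0.1977
c = 18 / 0.1875^0.1977 = 18 / 0.7183 = 25.06
A = (29/25.06)^(1/0.1977) ⇒ ln A = ln(1.157)/0.1977 = 0.7388
A = e^0.7388 ≈ 2.093 mi²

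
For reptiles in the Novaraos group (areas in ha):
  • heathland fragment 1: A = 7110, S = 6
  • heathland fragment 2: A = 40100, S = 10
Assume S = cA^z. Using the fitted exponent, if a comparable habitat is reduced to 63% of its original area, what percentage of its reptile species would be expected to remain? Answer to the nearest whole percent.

z = ln(10/6) / ln(40100/7110) = 0.5108 / 1.7299 = 0.2953
S_new/S_old = (A_new/A_old)^z = 0.63^0.2953 = exp(0.2953 × -0.4620) = 0.8725

87%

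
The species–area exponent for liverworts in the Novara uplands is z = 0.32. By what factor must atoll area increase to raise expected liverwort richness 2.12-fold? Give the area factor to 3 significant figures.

10.5

(A₂/A₁)^0.32 = 2.12, so A₂/A₁ = 2.12^(1/0.32) = 2.12^3.125
ln(A₂/A₁) = ln 2.12 / 0.32 = 0.7514 / 0.32 = 2.3482
A₂/A₁ = e^2.3482 ≈ 10.47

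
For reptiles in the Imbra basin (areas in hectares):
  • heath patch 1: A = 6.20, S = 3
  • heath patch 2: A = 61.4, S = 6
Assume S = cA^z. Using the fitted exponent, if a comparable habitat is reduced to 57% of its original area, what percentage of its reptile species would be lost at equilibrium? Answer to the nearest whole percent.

z = ln(6/3) / ln(61.4/6.2) = 0.6931 / 2.2929 = 0.3023
S_new/S_old = (A_new/A_old)^z = 0.57^0.3023 = exp(0.3023 × -0.5621) = 0.8437
Fraction lost = 1 − 0.8437 = 0.1563

16%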